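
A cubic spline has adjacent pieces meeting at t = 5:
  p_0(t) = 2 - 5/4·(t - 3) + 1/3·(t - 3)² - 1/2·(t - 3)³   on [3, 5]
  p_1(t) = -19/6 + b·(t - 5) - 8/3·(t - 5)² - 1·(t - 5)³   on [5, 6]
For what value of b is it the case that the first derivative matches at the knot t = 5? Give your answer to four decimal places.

-5.9167

p_0'(t) = -5/4 + 2/3·(t - 3) - 3/2·(t - 3)², so p_0'(5) = -71/12. On the right, p_1'(5) = b, so b = -71/12.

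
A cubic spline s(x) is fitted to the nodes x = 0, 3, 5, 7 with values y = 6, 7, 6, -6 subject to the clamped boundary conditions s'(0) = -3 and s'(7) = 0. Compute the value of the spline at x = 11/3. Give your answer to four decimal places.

Write M_i for s''(x_i). With h_i = 3, 2, 2 and divided differences Δ_i = 1/3, -1/2, -6, the continuity of s' gives the tridiagonal system
  3·M_0 + 10·M_1 + 2·M_2 = 6(Δ_1 - Δ_0) = -5
  2·M_1 + 8·M_2 + 2·M_3 = 6(Δ_2 - Δ_1) = -33
Clamped end conditions give two more equations: 2h_0·M_0 + h_0·M_1 = 6(Δ_0 - s'(0)) = 20 and h_2·M_2 + 2h_2·M_3 = 6(s'(7) - Δ_2) = 36.
Forward elimination and back-substitution give M_0 = 373/111, M_1 = -2/37, M_2 = -269/37, M_3 = 935/74.
On [3, 5], s(x) = 7 + 145/74·(x - 3) - 1/37·(x - 3)² - 89/148·(x - 3)³.
With (x - 3) = 2/3: s(11/3) = 8108/999.

8.1161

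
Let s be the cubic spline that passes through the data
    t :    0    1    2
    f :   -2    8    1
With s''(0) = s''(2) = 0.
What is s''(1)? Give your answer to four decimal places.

-25.5000

Let σ_i = s''(x_i). Step sizes h_i = 1, 1; slopes of the chords Δ_i = (y_(i+1) - y_i)/h_i = 10, -7.
  1·σ_0 + 4·σ_1 + 1·σ_2 = 6(Δ_1 - Δ_0) = -102
Natural end conditions: σ_0 = σ_2 = 0.
Hence σ_0 = 0, σ_1 = -51/2, σ_2 = 0.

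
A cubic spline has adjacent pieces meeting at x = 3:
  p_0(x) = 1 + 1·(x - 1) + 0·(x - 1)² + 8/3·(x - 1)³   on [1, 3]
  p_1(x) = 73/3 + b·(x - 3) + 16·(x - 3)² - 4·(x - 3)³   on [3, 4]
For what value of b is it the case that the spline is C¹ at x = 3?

p_0'(x) = 1 + 0·(x - 1) + 8·(x - 1)², so p_0'(3) = 33. On the right, p_1'(3) = b, so b = 33.

33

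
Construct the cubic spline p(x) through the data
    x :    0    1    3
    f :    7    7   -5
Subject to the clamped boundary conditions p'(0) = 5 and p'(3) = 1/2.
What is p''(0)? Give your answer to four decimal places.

-10.5000

Write σ_i for p''(x_i). With h_i = 1, 2 and divided differences Δ_i = 0, -6, the continuity of p' gives the tridiagonal system
  1·σ_0 + 6·σ_1 + 2·σ_2 = 6(Δ_1 - Δ_0) = -36
Clamped end conditions give two more equations: 2h_0·σ_0 + h_0·σ_1 = 6(Δ_0 - p'(0)) = -30 and h_1·σ_1 + 2h_1·σ_2 = 6(p'(3) - Δ_1) = 39.
Forward elimination and back-substitution give σ_0 = -21/2, σ_1 = -9, σ_2 = 57/4.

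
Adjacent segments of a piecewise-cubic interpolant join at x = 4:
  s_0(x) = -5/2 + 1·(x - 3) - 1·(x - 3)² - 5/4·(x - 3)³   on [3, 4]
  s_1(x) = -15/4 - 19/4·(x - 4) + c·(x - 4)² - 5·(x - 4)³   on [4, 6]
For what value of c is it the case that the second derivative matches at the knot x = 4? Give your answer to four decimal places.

s_0''(x) = -2 - 15/2·(x - 3), so s_0''(4) = -19/2. On the right, s_1''(4) = 2c, so c = -19/4.

-4.7500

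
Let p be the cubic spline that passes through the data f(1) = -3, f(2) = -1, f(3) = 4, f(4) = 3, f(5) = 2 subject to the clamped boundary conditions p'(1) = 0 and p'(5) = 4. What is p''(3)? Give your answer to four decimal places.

-10.2500

Let m_i = p''(x_i). Step sizes h_i = 1, 1, 1, 1; slopes of the chords Δ_i = (y_(i+1) - y_i)/h_i = 2, 5, -1, -1.
  1·m_0 + 4·m_1 + 1·m_2 = 6(Δ_1 - Δ_0) = 18
  1·m_1 + 4·m_2 + 1·m_3 = 6(Δ_2 - Δ_1) = -36
  1·m_2 + 4·m_3 + 1·m_4 = 6(Δ_3 - Δ_2) = 0
Clamped end conditions give two more equations: 2h_0·m_0 + h_0·m_1 = 6(Δ_0 - p'(1)) = 12 and h_3·m_3 + 2h_3·m_4 = 6(p'(5) - Δ_3) = 30.
Solving: m_0 = 79/28, m_1 = 89/14, m_2 = -41/4, m_3 = -19/14, m_4 = 439/28.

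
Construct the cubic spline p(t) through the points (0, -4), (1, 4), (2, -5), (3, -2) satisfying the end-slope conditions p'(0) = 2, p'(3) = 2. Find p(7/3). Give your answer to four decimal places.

Put σ_i = p'' at the i-th knot. Here h = (1, 1, 1) and Δ = (8, -9, 3), so the interior equations h_(i-1)·σ_(i-1) + 2(h_(i-1)+h_i)·σ_i + h_i·σ_(i+1) = 6(Δ_i − Δ_(i-1)) read
  1·σ_0 + 4·σ_1 + 1·σ_2 = 6(Δ_1 - Δ_0) = -102
  1·σ_1 + 4·σ_2 + 1·σ_3 = 6(Δ_2 - Δ_1) = 72
Clamped end conditions give two more equations: 2h_0·σ_0 + h_0·σ_1 = 6(Δ_0 - p'(0)) = 36 and h_2·σ_2 + 2h_2·σ_3 = 6(p'(3) - Δ_2) = -6.
Forward elimination and back-substitution give σ_0 = 40, σ_1 = -44, σ_2 = 34, σ_3 = -20.
On [2, 3], p(t) = -5 - 5·(t - 2) + 17·(t - 2)² - 9·(t - 2)³.
With (t - 2) = 1/3: p(7/3) = -46/9.

-5.1111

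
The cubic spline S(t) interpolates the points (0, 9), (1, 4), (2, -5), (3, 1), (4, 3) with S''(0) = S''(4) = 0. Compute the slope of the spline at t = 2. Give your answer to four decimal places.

Put M_i = S'' at the i-th knot. Here h = (1, 1, 1, 1) and Δ = (-5, -9, 6, 2), so the interior equations h_(i-1)·M_(i-1) + 2(h_(i-1)+h_i)·M_i + h_i·M_(i+1) = 6(Δ_i − Δ_(i-1)) read
  1·M_0 + 4·M_1 + 1·M_2 = 6(Δ_1 - Δ_0) = -24
  1·M_1 + 4·M_2 + 1·M_3 = 6(Δ_2 - Δ_1) = 90
  1·M_2 + 4·M_3 + 1·M_4 = 6(Δ_3 - Δ_2) = -24
Natural end conditions: M_0 = M_4 = 0.
Forward elimination and back-substitution give M_0 = 0, M_1 = -93/7, M_2 = 204/7, M_3 = -93/7, M_4 = 0.
On [2, 3], S'(t) = b_2 + 2c_2·(t - 2) + 3d_2·(t - 2)² with b_2 = Δ_2 - h_2(2M_2 + M_3)/6 = -3/2, c_2 = M_2/2 = 102/7, d_2 = (M_3 - M_2)/(6h_2) = -99/14. So S'(2) = -3/2.

-1.5000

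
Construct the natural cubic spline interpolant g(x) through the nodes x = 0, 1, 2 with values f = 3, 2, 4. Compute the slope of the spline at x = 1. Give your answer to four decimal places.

0.5000

Write M_i for g''(x_i). With h_i = 1, 1 and divided differences Δ_i = -1, 2, the continuity of g' gives the tridiagonal system
  1·M_0 + 4·M_1 + 1·M_2 = 6(Δ_1 - Δ_0) = 18
Natural end conditions: M_0 = M_2 = 0.
Solving the tridiagonal system: M_0 = 0, M_1 = 9/2, M_2 = 0.
On [1, 2], g'(x) = b_1 + 2c_1·(x - 1) + 3d_1·(x - 1)² with b_1 = Δ_1 - h_1(2M_1 + M_2)/6 = 1/2, c_1 = M_1/2 = 9/4, d_1 = (M_2 - M_1)/(6h_1) = -3/4. So g'(1) = 1/2.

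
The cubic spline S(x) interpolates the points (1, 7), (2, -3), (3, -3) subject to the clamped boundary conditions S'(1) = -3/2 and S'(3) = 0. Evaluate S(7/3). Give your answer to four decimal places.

Put M_i = S'' at the i-th knot. Here h = (1, 1) and Δ = (-10, 0), so the interior equations h_(i-1)·M_(i-1) + 2(h_(i-1)+h_i)·M_i + h_i·M_(i+1) = 6(Δ_i − Δ_(i-1)) read
  1·M_0 + 4·M_1 + 1·M_2 = 6(Δ_1 - Δ_0) = 60
Clamped end conditions give two more equations: 2h_0·M_0 + h_0·M_1 = 6(Δ_0 - S'(1)) = -51 and h_1·M_1 + 2h_1·M_2 = 6(S'(3) - Δ_1) = 0.
Solving: M_0 = -159/4, M_1 = 57/2, M_2 = -57/4.
On [2, 3], S(x) = -3 - 57/8·(x - 2) + 57/4·(x - 2)² - 57/8·(x - 2)³.
With (x - 2) = 1/3: S(7/3) = -73/18.

-4.0556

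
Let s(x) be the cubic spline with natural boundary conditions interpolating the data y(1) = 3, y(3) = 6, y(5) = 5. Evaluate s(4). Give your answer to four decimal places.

5.8750

Put M_i = s'' at the i-th knot. Here h = (2, 2) and Δ = (3/2, -1/2), so the interior equations h_(i-1)·M_(i-1) + 2(h_(i-1)+h_i)·M_i + h_i·M_(i+1) = 6(Δ_i − Δ_(i-1)) read
  2·M_0 + 8·M_1 + 2·M_2 = 6(Δ_1 - Δ_0) = -12
Natural end conditions: M_0 = M_2 = 0.
Solving the tridiagonal system: M_0 = 0, M_1 = -3/2, M_2 = 0.
On [3, 5], s(x) = 6 + 1/2·(x - 3) - 3/4·(x - 3)² + 1/8·(x - 3)³.
With (x - 3) = 1: s(4) = 47/8.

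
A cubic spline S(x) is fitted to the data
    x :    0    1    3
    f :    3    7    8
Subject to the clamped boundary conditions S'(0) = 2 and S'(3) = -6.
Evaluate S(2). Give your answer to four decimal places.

Let M_i = S''(x_i). Step sizes h_i = 1, 2; slopes of the chords Δ_i = (y_(i+1) - y_i)/h_i = 4, 1/2.
  1·M_0 + 6·M_1 + 2·M_2 = 6(Δ_1 - Δ_0) = -21
Clamped end conditions give two more equations: 2h_0·M_0 + h_0·M_1 = 6(Δ_0 - S'(0)) = 12 and h_1·M_1 + 2h_1·M_2 = 6(S'(3) - Δ_1) = -39.
Solving the tridiagonal system: M_0 = 41/6, M_1 = -5/3, M_2 = -107/12.
On [1, 3], S(x) = 7 + 55/12·(x - 1) - 5/6·(x - 1)² - 29/48·(x - 1)³.
With (x - 1) = 1: S(2) = 487/48.

10.1458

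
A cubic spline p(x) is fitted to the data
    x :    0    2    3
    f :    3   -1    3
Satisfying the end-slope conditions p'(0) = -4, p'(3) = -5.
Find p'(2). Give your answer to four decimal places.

5.3333

Write σ_i for p''(x_i). With h_i = 2, 1 and divided differences Δ_i = -2, 4, the continuity of p' gives the tridiagonal system
  2·σ_0 + 6·σ_1 + 1·σ_2 = 6(Δ_1 - Δ_0) = 36
Clamped end conditions give two more equations: 2h_0·σ_0 + h_0·σ_1 = 6(Δ_0 - p'(0)) = 12 and h_1·σ_1 + 2h_1·σ_2 = 6(p'(3) - Δ_1) = -54.
Solving: σ_0 = -10/3, σ_1 = 38/3, σ_2 = -100/3.
On [2, 3], p'(x) = b_1 + 2c_1·(x - 2) + 3d_1·(x - 2)² with b_1 = Δ_1 - h_1(2σ_1 + σ_2)/6 = 16/3, c_1 = σ_1/2 = 19/3, d_1 = (σ_2 - σ_1)/(6h_1) = -23/3. So p'(2) = 16/3.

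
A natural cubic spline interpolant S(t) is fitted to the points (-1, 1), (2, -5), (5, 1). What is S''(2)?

2

Let σ_i = S''(x_i). Step sizes h_i = 3, 3; slopes of the chords Δ_i = (y_(i+1) - y_i)/h_i = -2, 2.
  3·σ_0 + 12·σ_1 + 3·σ_2 = 6(Δ_1 - Δ_0) = 24
Natural end conditions: σ_0 = σ_2 = 0.
Solving the tridiagonal system: σ_0 = 0, σ_1 = 2, σ_2 = 0.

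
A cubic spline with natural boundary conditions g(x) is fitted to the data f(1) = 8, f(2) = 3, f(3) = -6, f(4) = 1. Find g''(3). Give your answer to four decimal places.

Let M_i = g''(x_i). Step sizes h_i = 1, 1, 1; slopes of the chords Δ_i = (y_(i+1) - y_i)/h_i = -5, -9, 7.
  1·M_0 + 4·M_1 + 1·M_2 = 6(Δ_1 - Δ_0) = -24
  1·M_1 + 4·M_2 + 1·M_3 = 6(Δ_2 - Δ_1) = 96
Natural end conditions: M_0 = M_3 = 0.
Solving the tridiagonal system: M_0 = 0, M_1 = -64/5, M_2 = 136/5, M_3 = 0.

27.2000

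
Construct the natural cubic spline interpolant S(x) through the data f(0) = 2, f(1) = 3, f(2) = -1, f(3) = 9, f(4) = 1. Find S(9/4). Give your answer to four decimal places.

Put M_i = S'' at the i-th knot. Here h = (1, 1, 1, 1) and Δ = (1, -4, 10, -8), so the interior equations h_(i-1)·M_(i-1) + 2(h_(i-1)+h_i)·M_i + h_i·M_(i+1) = 6(Δ_i − Δ_(i-1)) read
  1·M_0 + 4·M_1 + 1·M_2 = 6(Δ_1 - Δ_0) = -30
  1·M_1 + 4·M_2 + 1·M_3 = 6(Δ_2 - Δ_1) = 84
  1·M_2 + 4·M_3 + 1·M_4 = 6(Δ_3 - Δ_2) = -108
Natural end conditions: M_0 = M_4 = 0.
Forward elimination and back-substitution give M_0 = 0, M_1 = -447/28, M_2 = 237/7, M_3 = -993/28, M_4 = 0.
On [2, 3], S(x) = -1 + 37/8·(x - 2) + 237/14·(x - 2)² - 647/56·(x - 2)³.
With (x - 2) = 1/4: S(9/4) = 3705/3584.

1.0338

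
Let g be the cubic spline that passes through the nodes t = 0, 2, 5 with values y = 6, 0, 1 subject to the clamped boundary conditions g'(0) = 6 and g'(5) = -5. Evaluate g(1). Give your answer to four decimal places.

Let m_i = g''(x_i). Step sizes h_i = 2, 3; slopes of the chords Δ_i = (y_(i+1) - y_i)/h_i = -3, 1/3.
  2·m_0 + 10·m_1 + 3·m_2 = 6(Δ_1 - Δ_0) = 20
Clamped end conditions give two more equations: 2h_0·m_0 + h_0·m_1 = 6(Δ_0 - g'(0)) = -54 and h_1·m_1 + 2h_1·m_2 = 6(g'(5) - Δ_1) = -32.
Hence m_0 = -177/10, m_1 = 42/5, m_2 = -143/15.
On [0, 2], g(t) = 6 + 6·t - 177/20·t² + 87/40·t³.
With t = 1: g(1) = 213/40.

5.3250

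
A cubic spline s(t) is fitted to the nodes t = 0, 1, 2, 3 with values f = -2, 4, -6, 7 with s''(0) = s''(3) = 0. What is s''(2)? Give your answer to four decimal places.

43.2000

Put σ_i = s'' at the i-th knot. Here h = (1, 1, 1) and Δ = (6, -10, 13), so the interior equations h_(i-1)·σ_(i-1) + 2(h_(i-1)+h_i)·σ_i + h_i·σ_(i+1) = 6(Δ_i − Δ_(i-1)) read
  1·σ_0 + 4·σ_1 + 1·σ_2 = 6(Δ_1 - Δ_0) = -96
  1·σ_1 + 4·σ_2 + 1·σ_3 = 6(Δ_2 - Δ_1) = 138
Natural end conditions: σ_0 = σ_3 = 0.
Hence σ_0 = 0, σ_1 = -174/5, σ_2 = 216/5, σ_3 = 0.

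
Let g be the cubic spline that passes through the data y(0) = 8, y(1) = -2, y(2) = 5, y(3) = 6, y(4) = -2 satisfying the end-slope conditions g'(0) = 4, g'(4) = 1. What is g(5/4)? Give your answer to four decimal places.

-2.1309

Put σ_i = g'' at the i-th knot. Here h = (1, 1, 1, 1) and Δ = (-10, 7, 1, -8), so the interior equations h_(i-1)·σ_(i-1) + 2(h_(i-1)+h_i)·σ_i + h_i·σ_(i+1) = 6(Δ_i − Δ_(i-1)) read
  1·σ_0 + 4·σ_1 + 1·σ_2 = 6(Δ_1 - Δ_0) = 102
  1·σ_1 + 4·σ_2 + 1·σ_3 = 6(Δ_2 - Δ_1) = -36
  1·σ_2 + 4·σ_3 + 1·σ_4 = 6(Δ_3 - Δ_2) = -54
Clamped end conditions give two more equations: 2h_0·σ_0 + h_0·σ_1 = 6(Δ_0 - g'(0)) = -84 and h_3·σ_3 + 2h_3·σ_4 = 6(g'(4) - Δ_3) = 54.
Hence σ_0 = -1815/28, σ_1 = 639/14, σ_2 = -63/4, σ_3 = -261/14, σ_4 = 1017/28.
On [1, 2], g(t) = -2 - 313/56·(t - 1) + 639/28·(t - 1)² - 573/56·(t - 1)³.
With (t - 1) = 1/4: g(5/4) = -1091/512.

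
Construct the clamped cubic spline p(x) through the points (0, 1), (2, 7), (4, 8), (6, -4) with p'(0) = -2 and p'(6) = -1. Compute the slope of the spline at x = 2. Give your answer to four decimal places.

4.3667

With M_i denoting the second derivative at x_i, h_i = 2, 2, 2, and Δ_i = (y_(i+1) − y_i)/h_i = 3, 1/2, -6:
  2·M_0 + 8·M_1 + 2·M_2 = 6(Δ_1 - Δ_0) = -15
  2·M_1 + 8·M_2 + 2·M_3 = 6(Δ_2 - Δ_1) = -39
Clamped end conditions give two more equations: 2h_0·M_0 + h_0·M_1 = 6(Δ_0 - p'(0)) = 30 and h_2·M_2 + 2h_2·M_3 = 6(p'(6) - Δ_2) = 30.
Hence M_0 = 259/30, M_1 = -34/15, M_2 = -106/15, M_3 = 331/30.
On [2, 4], p'(x) = b_1 + 2c_1·(x - 2) + 3d_1·(x - 2)² with b_1 = Δ_1 - h_1(2M_1 + M_2)/6 = 131/30, c_1 = M_1/2 = -17/15, d_1 = (M_2 - M_1)/(6h_1) = -2/5. So p'(2) = 131/30.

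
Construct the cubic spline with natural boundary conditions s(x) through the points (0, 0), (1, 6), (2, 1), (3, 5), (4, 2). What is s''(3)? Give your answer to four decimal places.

-16.2857

Let M_i = s''(x_i). Step sizes h_i = 1, 1, 1, 1; slopes of the chords Δ_i = (y_(i+1) - y_i)/h_i = 6, -5, 4, -3.
  1·M_0 + 4·M_1 + 1·M_2 = 6(Δ_1 - Δ_0) = -66
  1·M_1 + 4·M_2 + 1·M_3 = 6(Δ_2 - Δ_1) = 54
  1·M_2 + 4·M_3 + 1·M_4 = 6(Δ_3 - Δ_2) = -42
Natural end conditions: M_0 = M_4 = 0.
Hence M_0 = 0, M_1 = -156/7, M_2 = 162/7, M_3 = -114/7, M_4 = 0.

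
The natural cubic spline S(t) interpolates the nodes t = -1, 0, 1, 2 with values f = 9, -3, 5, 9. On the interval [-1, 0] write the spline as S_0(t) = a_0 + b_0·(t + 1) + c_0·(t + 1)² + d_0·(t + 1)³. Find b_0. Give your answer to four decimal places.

-17.6000

With M_i denoting the second derivative at x_i, h_i = 1, 1, 1, and Δ_i = (y_(i+1) − y_i)/h_i = -12, 8, 4:
  1·M_0 + 4·M_1 + 1·M_2 = 6(Δ_1 - Δ_0) = 120
  1·M_1 + 4·M_2 + 1·M_3 = 6(Δ_2 - Δ_1) = -24
Natural end conditions: M_0 = M_3 = 0.
Solving the tridiagonal system: M_0 = 0, M_1 = 168/5, M_2 = -72/5, M_3 = 0.
On [-1, 0], with S_0(t) = a_0 + b_0·(t + 1) + c_0·(t + 1)² + d_0·(t + 1)³: c_0 = M_0/2 = 0, d_0 = (M_1 - M_0)/(6h_0) = 28/5, b_0 = Δ_0 - h_0(2M_0 + M_1)/6 = -88/5.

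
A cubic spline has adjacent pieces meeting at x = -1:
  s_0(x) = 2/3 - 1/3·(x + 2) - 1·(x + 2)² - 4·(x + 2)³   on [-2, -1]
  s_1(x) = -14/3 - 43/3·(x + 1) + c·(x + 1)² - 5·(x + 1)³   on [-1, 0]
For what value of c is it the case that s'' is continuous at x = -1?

-13

s_0''(x) = -2 - 24·(x + 2), so s_0''(-1) = -26. On the right, s_1''(-1) = 2c, so c = -13.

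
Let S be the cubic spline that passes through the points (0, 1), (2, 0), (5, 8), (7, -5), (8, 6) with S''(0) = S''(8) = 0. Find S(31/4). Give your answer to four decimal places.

Let M_i = S''(x_i). Step sizes h_i = 2, 3, 2, 1; slopes of the chords Δ_i = (y_(i+1) - y_i)/h_i = -1/2, 8/3, -13/2, 11.
  2·M_0 + 10·M_1 + 3·M_2 = 6(Δ_1 - Δ_0) = 19
  3·M_1 + 10·M_2 + 2·M_3 = 6(Δ_2 - Δ_1) = -55
  2·M_2 + 6·M_3 + 1·M_4 = 6(Δ_3 - Δ_2) = 105
Natural end conditions: M_0 = M_4 = 0.
Forward elimination and back-substitution give M_0 = 0, M_1 = 122/23, M_2 = -261/23, M_3 = 979/46, M_4 = 0.
On [7, 8], S(x) = -5 + 539/138·(x - 7) + 979/92·(x - 7)² - 979/276·(x - 7)³.
With (x - 7) = 3/4: S(31/4) = 14241/5888.

2.4186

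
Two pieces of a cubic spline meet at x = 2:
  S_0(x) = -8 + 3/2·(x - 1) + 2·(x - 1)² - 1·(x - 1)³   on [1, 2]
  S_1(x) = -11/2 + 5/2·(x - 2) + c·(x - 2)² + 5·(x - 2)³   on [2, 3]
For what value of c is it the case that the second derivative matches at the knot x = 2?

S_0''(x) = 4 - 6·(x - 1), so S_0''(2) = -2. On the right, S_1''(2) = 2c, so c = -1.

-1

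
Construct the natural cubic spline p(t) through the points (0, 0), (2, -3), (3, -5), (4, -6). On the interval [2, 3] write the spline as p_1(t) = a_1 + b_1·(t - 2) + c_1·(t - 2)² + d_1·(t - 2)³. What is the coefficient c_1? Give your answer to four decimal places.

Put M_i = p'' at the i-th knot. Here h = (2, 1, 1) and Δ = (-3/2, -2, -1), so the interior equations h_(i-1)·M_(i-1) + 2(h_(i-1)+h_i)·M_i + h_i·M_(i+1) = 6(Δ_i − Δ_(i-1)) read
  2·M_0 + 6·M_1 + 1·M_2 = 6(Δ_1 - Δ_0) = -3
  1·M_1 + 4·M_2 + 1·M_3 = 6(Δ_2 - Δ_1) = 6
Natural end conditions: M_0 = M_3 = 0.
Solving the tridiagonal system: M_0 = 0, M_1 = -18/23, M_2 = 39/23, M_3 = 0.
On [2, 3], with p_1(t) = a_1 + b_1·(t - 2) + c_1·(t - 2)² + d_1·(t - 2)³: c_1 = M_1/2 = -9/23, d_1 = (M_2 - M_1)/(6h_1) = 19/46, b_1 = Δ_1 - h_1(2M_1 + M_2)/6 = -93/46.

-0.3913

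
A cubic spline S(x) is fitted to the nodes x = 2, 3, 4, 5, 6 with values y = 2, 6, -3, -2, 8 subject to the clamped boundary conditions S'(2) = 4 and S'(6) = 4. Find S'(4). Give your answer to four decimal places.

Put σ_i = S'' at the i-th knot. Here h = (1, 1, 1, 1) and Δ = (4, -9, 1, 10), so the interior equations h_(i-1)·σ_(i-1) + 2(h_(i-1)+h_i)·σ_i + h_i·σ_(i+1) = 6(Δ_i − Δ_(i-1)) read
  1·σ_0 + 4·σ_1 + 1·σ_2 = 6(Δ_1 - Δ_0) = -78
  1·σ_1 + 4·σ_2 + 1·σ_3 = 6(Δ_2 - Δ_1) = 60
  1·σ_2 + 4·σ_3 + 1·σ_4 = 6(Δ_3 - Δ_2) = 54
Clamped end conditions give two more equations: 2h_0·σ_0 + h_0·σ_1 = 6(Δ_0 - S'(2)) = 0 and h_3·σ_3 + 2h_3·σ_4 = 6(S'(6) - Δ_3) = -36.
Hence σ_0 = 96/7, σ_1 = -192/7, σ_2 = 18, σ_3 = 108/7, σ_4 = -180/7.
On [4, 5], S'(x) = b_2 + 2c_2·(x - 4) + 3d_2·(x - 4)² with b_2 = Δ_2 - h_2(2σ_2 + σ_3)/6 = -53/7, c_2 = σ_2/2 = 9, d_2 = (σ_3 - σ_2)/(6h_2) = -3/7. So S'(4) = -53/7.

-7.5714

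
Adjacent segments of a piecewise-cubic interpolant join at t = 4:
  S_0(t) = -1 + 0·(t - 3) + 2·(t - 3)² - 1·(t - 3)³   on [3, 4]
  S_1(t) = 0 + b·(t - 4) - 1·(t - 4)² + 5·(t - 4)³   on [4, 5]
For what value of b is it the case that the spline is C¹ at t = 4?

S_0'(t) = 0 + 4·(t - 3) - 3·(t - 3)², so S_0'(4) = 1. On the right, S_1'(4) = b, so b = 1.

1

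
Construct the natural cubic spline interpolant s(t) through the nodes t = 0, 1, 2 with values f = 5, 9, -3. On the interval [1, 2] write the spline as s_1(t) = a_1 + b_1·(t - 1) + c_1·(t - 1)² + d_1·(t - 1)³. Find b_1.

Write M_i for s''(x_i). With h_i = 1, 1 and divided differences Δ_i = 4, -12, the continuity of s' gives the tridiagonal system
  1·M_0 + 4·M_1 + 1·M_2 = 6(Δ_1 - Δ_0) = -96
Natural end conditions: M_0 = M_2 = 0.
Solving the tridiagonal system: M_0 = 0, M_1 = -24, M_2 = 0.
On [1, 2], with s_1(t) = a_1 + b_1·(t - 1) + c_1·(t - 1)² + d_1·(t - 1)³: c_1 = M_1/2 = -12, d_1 = (M_2 - M_1)/(6h_1) = 4, b_1 = Δ_1 - h_1(2M_1 + M_2)/6 = -4.

-4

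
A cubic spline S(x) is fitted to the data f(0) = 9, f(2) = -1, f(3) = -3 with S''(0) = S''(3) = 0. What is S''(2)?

Write M_i for S''(x_i). With h_i = 2, 1 and divided differences Δ_i = -5, -2, the continuity of S' gives the tridiagonal system
  2·M_0 + 6·M_1 + 1·M_2 = 6(Δ_1 - Δ_0) = 18
Natural end conditions: M_0 = M_2 = 0.
Forward elimination and back-substitution give M_0 = 0, M_1 = 3, M_2 = 0.

3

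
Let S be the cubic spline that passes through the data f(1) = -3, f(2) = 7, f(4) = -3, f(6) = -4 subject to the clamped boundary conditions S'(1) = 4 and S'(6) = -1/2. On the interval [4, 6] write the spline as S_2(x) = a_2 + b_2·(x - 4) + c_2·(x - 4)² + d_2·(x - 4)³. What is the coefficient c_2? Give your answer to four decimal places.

Put m_i = S'' at the i-th knot. Here h = (1, 2, 2) and Δ = (10, -5, -1/2), so the interior equations h_(i-1)·m_(i-1) + 2(h_(i-1)+h_i)·m_i + h_i·m_(i+1) = 6(Δ_i − Δ_(i-1)) read
  1·m_0 + 6·m_1 + 2·m_2 = 6(Δ_1 - Δ_0) = -90
  2·m_1 + 8·m_2 + 2·m_3 = 6(Δ_2 - Δ_1) = 27
Clamped end conditions give two more equations: 2h_0·m_0 + h_0·m_1 = 6(Δ_0 - S'(1)) = 36 and h_2·m_2 + 2h_2·m_3 = 6(S'(6) - Δ_2) = 0.
Solving the tridiagonal system: m_0 = 684/23, m_1 = -540/23, m_2 = 243/23, m_3 = -243/46.
On [4, 6], with S_2(x) = a_2 + b_2·(x - 4) + c_2·(x - 4)² + d_2·(x - 4)³: c_2 = m_2/2 = 243/46, d_2 = (m_3 - m_2)/(6h_2) = -243/184, b_2 = Δ_2 - h_2(2m_2 + m_3)/6 = -133/23.

5.2826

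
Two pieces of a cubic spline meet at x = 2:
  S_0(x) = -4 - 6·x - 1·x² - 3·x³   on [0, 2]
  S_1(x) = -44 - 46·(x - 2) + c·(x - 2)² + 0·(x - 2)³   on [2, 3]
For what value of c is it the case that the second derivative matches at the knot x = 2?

-19

S_0''(x) = -2 - 18·x, so S_0''(2) = -38. On the right, S_1''(2) = 2c, so c = -19.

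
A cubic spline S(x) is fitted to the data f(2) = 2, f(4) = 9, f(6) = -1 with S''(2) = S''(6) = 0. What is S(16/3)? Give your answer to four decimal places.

Write M_i for S''(x_i). With h_i = 2, 2 and divided differences Δ_i = 7/2, -5, the continuity of S' gives the tridiagonal system
  2·M_0 + 8·M_1 + 2·M_2 = 6(Δ_1 - Δ_0) = -51
Natural end conditions: M_0 = M_2 = 0.
Hence M_0 = 0, M_1 = -51/8, M_2 = 0.
On [4, 6], S(x) = 9 - 3/4·(x - 4) - 51/16·(x - 4)² + 17/32·(x - 4)³.
With (x - 4) = 4/3: S(16/3) = 97/27.

3.5926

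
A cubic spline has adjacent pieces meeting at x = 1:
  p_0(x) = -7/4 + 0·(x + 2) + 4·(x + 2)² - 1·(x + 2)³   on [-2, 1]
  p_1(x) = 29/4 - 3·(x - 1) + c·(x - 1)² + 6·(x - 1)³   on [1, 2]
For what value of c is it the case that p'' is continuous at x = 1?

-5

p_0''(x) = 8 - 6·(x + 2), so p_0''(1) = -10. On the right, p_1''(1) = 2c, so c = -5.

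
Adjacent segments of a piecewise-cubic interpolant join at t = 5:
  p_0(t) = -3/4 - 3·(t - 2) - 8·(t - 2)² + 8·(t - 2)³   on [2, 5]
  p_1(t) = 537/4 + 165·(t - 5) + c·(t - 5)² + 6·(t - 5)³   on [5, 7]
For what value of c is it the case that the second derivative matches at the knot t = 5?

p_0''(t) = -16 + 48·(t - 2), so p_0''(5) = 128. On the right, p_1''(5) = 2c, so c = 64.

64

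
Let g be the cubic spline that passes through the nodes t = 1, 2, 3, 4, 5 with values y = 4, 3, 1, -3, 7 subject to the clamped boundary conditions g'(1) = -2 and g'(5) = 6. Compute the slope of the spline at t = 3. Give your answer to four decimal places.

-5.5000

With m_i denoting the second derivative at x_i, h_i = 1, 1, 1, 1, and Δ_i = (y_(i+1) − y_i)/h_i = -1, -2, -4, 10:
  1·m_0 + 4·m_1 + 1·m_2 = 6(Δ_1 - Δ_0) = -6
  1·m_1 + 4·m_2 + 1·m_3 = 6(Δ_2 - Δ_1) = -12
  1·m_2 + 4·m_3 + 1·m_4 = 6(Δ_3 - Δ_2) = 84
Clamped end conditions give two more equations: 2h_0·m_0 + h_0·m_1 = 6(Δ_0 - g'(1)) = 6 and h_3·m_3 + 2h_3·m_4 = 6(g'(5) - Δ_3) = -24.
Solving the tridiagonal system: m_0 = 11/4, m_1 = 1/2, m_2 = -43/4, m_3 = 61/2, m_4 = -109/4.
On [3, 4], g'(t) = b_2 + 2c_2·(t - 3) + 3d_2·(t - 3)² with b_2 = Δ_2 - h_2(2m_2 + m_3)/6 = -11/2, c_2 = m_2/2 = -43/8, d_2 = (m_3 - m_2)/(6h_2) = 55/8. So g'(3) = -11/2.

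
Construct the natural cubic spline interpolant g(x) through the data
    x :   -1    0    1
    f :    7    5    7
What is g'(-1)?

-3

Let m_i = g''(x_i). Step sizes h_i = 1, 1; slopes of the chords Δ_i = (y_(i+1) - y_i)/h_i = -2, 2.
  1·m_0 + 4·m_1 + 1·m_2 = 6(Δ_1 - Δ_0) = 24
Natural end conditions: m_0 = m_2 = 0.
Solving: m_0 = 0, m_1 = 6, m_2 = 0.
On [-1, 0], g'(x) = b_0 + 2c_0·(x + 1) + 3d_0·(x + 1)² with b_0 = Δ_0 - h_0(2m_0 + m_1)/6 = -3, c_0 = m_0/2 = 0, d_0 = (m_1 - m_0)/(6h_0) = 1. So g'(-1) = -3.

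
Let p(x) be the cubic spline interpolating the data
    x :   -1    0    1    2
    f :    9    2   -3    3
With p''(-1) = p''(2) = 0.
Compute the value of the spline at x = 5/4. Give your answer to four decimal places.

Put m_i = p'' at the i-th knot. Here h = (1, 1, 1) and Δ = (-7, -5, 6), so the interior equations h_(i-1)·m_(i-1) + 2(h_(i-1)+h_i)·m_i + h_i·m_(i+1) = 6(Δ_i − Δ_(i-1)) read
  1·m_0 + 4·m_1 + 1·m_2 = 6(Δ_1 - Δ_0) = 12
  1·m_1 + 4·m_2 + 1·m_3 = 6(Δ_2 - Δ_1) = 66
Natural end conditions: m_0 = m_3 = 0.
Solving the tridiagonal system: m_0 = 0, m_1 = -6/5, m_2 = 84/5, m_3 = 0.
On [1, 2], p(x) = -3 + 2/5·(x - 1) + 42/5·(x - 1)² - 14/5·(x - 1)³.
With (x - 1) = 1/4: p(5/4) = -387/160.

-2.4188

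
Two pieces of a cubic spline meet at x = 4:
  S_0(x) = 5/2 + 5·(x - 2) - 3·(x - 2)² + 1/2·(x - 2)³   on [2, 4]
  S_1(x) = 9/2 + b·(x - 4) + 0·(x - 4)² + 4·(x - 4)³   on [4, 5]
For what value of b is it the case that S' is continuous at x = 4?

S_0'(x) = 5 - 6·(x - 2) + 3/2·(x - 2)², so S_0'(4) = -1. On the right, S_1'(4) = b, so b = -1.

-1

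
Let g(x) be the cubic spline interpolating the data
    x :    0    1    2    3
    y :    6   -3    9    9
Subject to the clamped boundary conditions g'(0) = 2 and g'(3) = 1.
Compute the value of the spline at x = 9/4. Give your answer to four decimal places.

10.2000

Write σ_i for g''(x_i). With h_i = 1, 1, 1 and divided differences Δ_i = -9, 12, 0, the continuity of g' gives the tridiagonal system
  1·σ_0 + 4·σ_1 + 1·σ_2 = 6(Δ_1 - Δ_0) = 126
  1·σ_1 + 4·σ_2 + 1·σ_3 = 6(Δ_2 - Δ_1) = -72
Clamped end conditions give two more equations: 2h_0·σ_0 + h_0·σ_1 = 6(Δ_0 - g'(0)) = -66 and h_2·σ_2 + 2h_2·σ_3 = 6(g'(3) - Δ_2) = 6.
Solving: σ_0 = -916/15, σ_1 = 842/15, σ_2 = -562/15, σ_3 = 326/15.
On [2, 3], g(x) = 9 + 133/15·(x - 2) - 281/15·(x - 2)² + 148/15·(x - 2)³.
With (x - 2) = 1/4: g(9/4) = 51/5.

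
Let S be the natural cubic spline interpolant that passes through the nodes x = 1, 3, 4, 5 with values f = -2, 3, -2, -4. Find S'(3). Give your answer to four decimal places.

With M_i denoting the second derivative at x_i, h_i = 2, 1, 1, and Δ_i = (y_(i+1) − y_i)/h_i = 5/2, -5, -2:
  2·M_0 + 6·M_1 + 1·M_2 = 6(Δ_1 - Δ_0) = -45
  1·M_1 + 4·M_2 + 1·M_3 = 6(Δ_2 - Δ_1) = 18
Natural end conditions: M_0 = M_3 = 0.
Forward elimination and back-substitution give M_0 = 0, M_1 = -198/23, M_2 = 153/23, M_3 = 0.
On [3, 4], S'(x) = b_1 + 2c_1·(x - 3) + 3d_1·(x - 3)² with b_1 = Δ_1 - h_1(2M_1 + M_2)/6 = -149/46, c_1 = M_1/2 = -99/23, d_1 = (M_2 - M_1)/(6h_1) = 117/46. So S'(3) = -149/46.

-3.2391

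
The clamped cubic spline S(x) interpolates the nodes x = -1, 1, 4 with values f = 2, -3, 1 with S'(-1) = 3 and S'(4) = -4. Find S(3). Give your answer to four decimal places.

1.3963

With M_i denoting the second derivative at x_i, h_i = 2, 3, and Δ_i = (y_(i+1) − y_i)/h_i = -5/2, 4/3:
  2·M_0 + 10·M_1 + 3·M_2 = 6(Δ_1 - Δ_0) = 23
Clamped end conditions give two more equations: 2h_0·M_0 + h_0·M_1 = 6(Δ_0 - S'(-1)) = -33 and h_1·M_1 + 2h_1·M_2 = 6(S'(4) - Δ_1) = -32.
Hence M_0 = -239/20, M_1 = 37/5, M_2 = -271/30.
On [1, 4], S(x) = -3 - 31/20·(x - 1) + 37/10·(x - 1)² - 493/540·(x - 1)³.
With (x - 1) = 2: S(3) = 377/270.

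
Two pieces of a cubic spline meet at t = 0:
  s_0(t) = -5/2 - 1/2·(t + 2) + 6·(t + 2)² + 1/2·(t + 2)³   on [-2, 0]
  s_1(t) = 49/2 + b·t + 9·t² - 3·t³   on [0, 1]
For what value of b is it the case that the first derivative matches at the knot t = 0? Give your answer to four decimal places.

s_0'(t) = -1/2 + 12·(t + 2) + 3/2·(t + 2)², so s_0'(0) = 59/2. On the right, s_1'(0) = b, so b = 59/2.

29.5000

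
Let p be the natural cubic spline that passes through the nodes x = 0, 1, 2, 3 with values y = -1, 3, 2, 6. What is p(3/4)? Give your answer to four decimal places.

Put M_i = p'' at the i-th knot. Here h = (1, 1, 1) and Δ = (4, -1, 4), so the interior equations h_(i-1)·M_(i-1) + 2(h_(i-1)+h_i)·M_i + h_i·M_(i+1) = 6(Δ_i − Δ_(i-1)) read
  1·M_0 + 4·M_1 + 1·M_2 = 6(Δ_1 - Δ_0) = -30
  1·M_1 + 4·M_2 + 1·M_3 = 6(Δ_2 - Δ_1) = 30
Natural end conditions: M_0 = M_3 = 0.
Forward elimination and back-substitution give M_0 = 0, M_1 = -10, M_2 = 10, M_3 = 0.
On [0, 1], p(x) = -1 + 17/3·x + 0·x² - 5/3·x³.
With x = 3/4: p(3/4) = 163/64.

2.5469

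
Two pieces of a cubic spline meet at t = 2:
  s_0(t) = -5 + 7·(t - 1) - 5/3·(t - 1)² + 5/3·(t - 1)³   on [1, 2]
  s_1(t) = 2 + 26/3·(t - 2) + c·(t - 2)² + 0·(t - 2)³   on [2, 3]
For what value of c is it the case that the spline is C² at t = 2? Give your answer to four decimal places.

s_0''(t) = -10/3 + 10·(t - 1), so s_0''(2) = 20/3. On the right, s_1''(2) = 2c, so c = 10/3.

3.3333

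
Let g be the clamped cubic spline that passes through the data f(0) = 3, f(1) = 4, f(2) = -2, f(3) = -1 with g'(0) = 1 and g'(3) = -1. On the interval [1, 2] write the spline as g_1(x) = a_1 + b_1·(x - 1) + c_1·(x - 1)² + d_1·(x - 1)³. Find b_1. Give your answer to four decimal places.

-3.3333

Let M_i = g''(x_i). Step sizes h_i = 1, 1, 1; slopes of the chords Δ_i = (y_(i+1) - y_i)/h_i = 1, -6, 1.
  1·M_0 + 4·M_1 + 1·M_2 = 6(Δ_1 - Δ_0) = -42
  1·M_1 + 4·M_2 + 1·M_3 = 6(Δ_2 - Δ_1) = 42
Clamped end conditions give two more equations: 2h_0·M_0 + h_0·M_1 = 6(Δ_0 - g'(0)) = 0 and h_2·M_2 + 2h_2·M_3 = 6(g'(3) - Δ_2) = -12.
Solving: M_0 = 26/3, M_1 = -52/3, M_2 = 56/3, M_3 = -46/3.
On [1, 2], with g_1(x) = a_1 + b_1·(x - 1) + c_1·(x - 1)² + d_1·(x - 1)³: c_1 = M_1/2 = -26/3, d_1 = (M_2 - M_1)/(6h_1) = 6, b_1 = Δ_1 - h_1(2M_1 + M_2)/6 = -10/3.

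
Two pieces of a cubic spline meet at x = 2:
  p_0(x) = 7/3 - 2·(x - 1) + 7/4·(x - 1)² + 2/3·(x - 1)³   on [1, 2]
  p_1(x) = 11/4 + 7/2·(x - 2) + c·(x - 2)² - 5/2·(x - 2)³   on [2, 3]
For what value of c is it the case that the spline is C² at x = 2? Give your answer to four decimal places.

3.7500

p_0''(x) = 7/2 + 4·(x - 1), so p_0''(2) = 15/2. On the right, p_1''(2) = 2c, so c = 15/4.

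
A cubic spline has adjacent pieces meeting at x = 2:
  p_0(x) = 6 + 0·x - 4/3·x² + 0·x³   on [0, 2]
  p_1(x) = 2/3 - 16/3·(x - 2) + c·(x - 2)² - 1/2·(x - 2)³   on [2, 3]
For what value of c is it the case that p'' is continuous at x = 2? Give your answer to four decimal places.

-1.3333

p_0''(x) = -8/3 + 0·x, so p_0''(2) = -8/3. On the right, p_1''(2) = 2c, so c = -4/3.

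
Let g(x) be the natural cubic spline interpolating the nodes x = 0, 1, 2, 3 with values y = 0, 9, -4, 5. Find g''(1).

Put M_i = g'' at the i-th knot. Here h = (1, 1, 1) and Δ = (9, -13, 9), so the interior equations h_(i-1)·M_(i-1) + 2(h_(i-1)+h_i)·M_i + h_i·M_(i+1) = 6(Δ_i − Δ_(i-1)) read
  1·M_0 + 4·M_1 + 1·M_2 = 6(Δ_1 - Δ_0) = -132
  1·M_1 + 4·M_2 + 1·M_3 = 6(Δ_2 - Δ_1) = 132
Natural end conditions: M_0 = M_3 = 0.
Solving: M_0 = 0, M_1 = -44, M_2 = 44, M_3 = 0.

-44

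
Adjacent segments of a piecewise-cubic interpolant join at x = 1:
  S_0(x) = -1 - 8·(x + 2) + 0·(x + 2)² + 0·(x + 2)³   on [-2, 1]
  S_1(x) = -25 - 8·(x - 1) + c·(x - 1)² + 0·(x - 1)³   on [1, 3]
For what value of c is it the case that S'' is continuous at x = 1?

S_0''(x) = 0 + 0·(x + 2), so S_0''(1) = 0. On the right, S_1''(1) = 2c, so c = 0.

0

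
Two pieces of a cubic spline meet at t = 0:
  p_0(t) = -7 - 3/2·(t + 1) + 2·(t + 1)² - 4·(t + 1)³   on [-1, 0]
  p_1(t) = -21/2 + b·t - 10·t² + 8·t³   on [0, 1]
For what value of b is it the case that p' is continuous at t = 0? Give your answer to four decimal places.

p_0'(t) = -3/2 + 4·(t + 1) - 12·(t + 1)², so p_0'(0) = -19/2. On the right, p_1'(0) = b, so b = -19/2.

-9.5000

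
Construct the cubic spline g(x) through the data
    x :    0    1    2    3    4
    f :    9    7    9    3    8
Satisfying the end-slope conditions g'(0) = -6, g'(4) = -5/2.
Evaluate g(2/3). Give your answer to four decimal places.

6.7103

With M_i denoting the second derivative at x_i, h_i = 1, 1, 1, 1, and Δ_i = (y_(i+1) − y_i)/h_i = -2, 2, -6, 5:
  1·M_0 + 4·M_1 + 1·M_2 = 6(Δ_1 - Δ_0) = 24
  1·M_1 + 4·M_2 + 1·M_3 = 6(Δ_2 - Δ_1) = -48
  1·M_2 + 4·M_3 + 1·M_4 = 6(Δ_3 - Δ_2) = 66
Clamped end conditions give two more equations: 2h_0·M_0 + h_0·M_1 = 6(Δ_0 - g'(0)) = 24 and h_3·M_3 + 2h_3·M_4 = 6(g'(4) - Δ_3) = -45.
Hence M_0 = 397/56, M_1 = 275/28, M_2 = -179/8, M_3 = 887/28, M_4 = -2147/56.
On [0, 1], g(x) = 9 - 6·x + 397/112·x² + 51/112·x³.
With x = 2/3: g(2/3) = 1691/252.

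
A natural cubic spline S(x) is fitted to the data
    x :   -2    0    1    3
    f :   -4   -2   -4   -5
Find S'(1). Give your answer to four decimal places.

Put M_i = S'' at the i-th knot. Here h = (2, 1, 2) and Δ = (1, -2, -1/2), so the interior equations h_(i-1)·M_(i-1) + 2(h_(i-1)+h_i)·M_i + h_i·M_(i+1) = 6(Δ_i − Δ_(i-1)) read
  2·M_0 + 6·M_1 + 1·M_2 = 6(Δ_1 - Δ_0) = -18
  1·M_1 + 6·M_2 + 2·M_3 = 6(Δ_2 - Δ_1) = 9
Natural end conditions: M_0 = M_3 = 0.
Hence M_0 = 0, M_1 = -117/35, M_2 = 72/35, M_3 = 0.
On [1, 3], S'(x) = b_2 + 2c_2·(x - 1) + 3d_2·(x - 1)² with b_2 = Δ_2 - h_2(2M_2 + M_3)/6 = -131/70, c_2 = M_2/2 = 36/35, d_2 = (M_3 - M_2)/(6h_2) = -6/35. So S'(1) = -131/70.

-1.8714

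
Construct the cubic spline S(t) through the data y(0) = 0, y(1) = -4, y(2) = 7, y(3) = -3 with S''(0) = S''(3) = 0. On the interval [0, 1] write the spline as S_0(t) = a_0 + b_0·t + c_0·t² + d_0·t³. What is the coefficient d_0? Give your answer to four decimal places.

Write M_i for S''(x_i). With h_i = 1, 1, 1 and divided differences Δ_i = -4, 11, -10, the continuity of S' gives the tridiagonal system
  1·M_0 + 4·M_1 + 1·M_2 = 6(Δ_1 - Δ_0) = 90
  1·M_1 + 4·M_2 + 1·M_3 = 6(Δ_2 - Δ_1) = -126
Natural end conditions: M_0 = M_3 = 0.
Solving: M_0 = 0, M_1 = 162/5, M_2 = -198/5, M_3 = 0.
On [0, 1], with S_0(t) = a_0 + b_0·t + c_0·t² + d_0·t³: c_0 = M_0/2 = 0, d_0 = (M_1 - M_0)/(6h_0) = 27/5, b_0 = Δ_0 - h_0(2M_0 + M_1)/6 = -47/5.

5.4000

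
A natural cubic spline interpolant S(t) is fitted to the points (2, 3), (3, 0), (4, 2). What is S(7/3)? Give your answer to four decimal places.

1.6296

Let M_i = S''(x_i). Step sizes h_i = 1, 1; slopes of the chords Δ_i = (y_(i+1) - y_i)/h_i = -3, 2.
  1·M_0 + 4·M_1 + 1·M_2 = 6(Δ_1 - Δ_0) = 30
Natural end conditions: M_0 = M_2 = 0.
Solving: M_0 = 0, M_1 = 15/2, M_2 = 0.
On [2, 3], S(t) = 3 - 17/4·(t - 2) + 0·(t - 2)² + 5/4·(t - 2)³.
With (t - 2) = 1/3: S(7/3) = 44/27.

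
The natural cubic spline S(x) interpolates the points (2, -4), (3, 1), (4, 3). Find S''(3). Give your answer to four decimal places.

Write m_i for S''(x_i). With h_i = 1, 1 and divided differences Δ_i = 5, 2, the continuity of S' gives the tridiagonal system
  1·m_0 + 4·m_1 + 1·m_2 = 6(Δ_1 - Δ_0) = -18
Natural end conditions: m_0 = m_2 = 0.
Solving the tridiagonal system: m_0 = 0, m_1 = -9/2, m_2 = 0.

-4.5000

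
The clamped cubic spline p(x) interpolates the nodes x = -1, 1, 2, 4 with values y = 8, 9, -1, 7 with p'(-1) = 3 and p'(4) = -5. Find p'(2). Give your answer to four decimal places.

Put σ_i = p'' at the i-th knot. Here h = (2, 1, 2) and Δ = (1/2, -10, 4), so the interior equations h_(i-1)·σ_(i-1) + 2(h_(i-1)+h_i)·σ_i + h_i·σ_(i+1) = 6(Δ_i − Δ_(i-1)) read
  2·σ_0 + 6·σ_1 + 1·σ_2 = 6(Δ_1 - Δ_0) = -63
  1·σ_1 + 6·σ_2 + 2·σ_3 = 6(Δ_2 - Δ_1) = 84
Clamped end conditions give two more equations: 2h_0·σ_0 + h_0·σ_1 = 6(Δ_0 - p'(-1)) = -15 and h_2·σ_2 + 2h_2·σ_3 = 6(p'(4) - Δ_2) = -54.
Hence σ_0 = 139/32, σ_1 = -259/16, σ_2 = 407/16, σ_3 = -839/32.
On [2, 4], p'(x) = b_2 + 2c_2·(x - 2) + 3d_2·(x - 2)² with b_2 = Δ_2 - h_2(2σ_2 + σ_3)/6 = -135/32, c_2 = σ_2/2 = 407/32, d_2 = (σ_3 - σ_2)/(6h_2) = -551/128. So p'(2) = -135/32.

-4.2188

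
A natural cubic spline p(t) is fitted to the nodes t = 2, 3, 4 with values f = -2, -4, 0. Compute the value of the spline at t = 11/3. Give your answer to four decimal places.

-1.7778

Put M_i = p'' at the i-th knot. Here h = (1, 1) and Δ = (-2, 4), so the interior equations h_(i-1)·M_(i-1) + 2(h_(i-1)+h_i)·M_i + h_i·M_(i+1) = 6(Δ_i − Δ_(i-1)) read
  1·M_0 + 4·M_1 + 1·M_2 = 6(Δ_1 - Δ_0) = 36
Natural end conditions: M_0 = M_2 = 0.
Hence M_0 = 0, M_1 = 9, M_2 = 0.
On [3, 4], p(t) = -4 + 1·(t - 3) + 9/2·(t - 3)² - 3/2·(t - 3)³.
With (t - 3) = 2/3: p(11/3) = -16/9.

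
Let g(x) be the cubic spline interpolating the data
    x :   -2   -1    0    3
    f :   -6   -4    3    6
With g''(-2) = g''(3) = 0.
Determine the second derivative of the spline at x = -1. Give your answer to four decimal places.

8.9032

Put M_i = g'' at the i-th knot. Here h = (1, 1, 3) and Δ = (2, 7, 1), so the interior equations h_(i-1)·M_(i-1) + 2(h_(i-1)+h_i)·M_i + h_i·M_(i+1) = 6(Δ_i − Δ_(i-1)) read
  1·M_0 + 4·M_1 + 1·M_2 = 6(Δ_1 - Δ_0) = 30
  1·M_1 + 8·M_2 + 3·M_3 = 6(Δ_2 - Δ_1) = -36
Natural end conditions: M_0 = M_3 = 0.
Forward elimination and back-substitution give M_0 = 0, M_1 = 276/31, M_2 = -174/31, M_3 = 0.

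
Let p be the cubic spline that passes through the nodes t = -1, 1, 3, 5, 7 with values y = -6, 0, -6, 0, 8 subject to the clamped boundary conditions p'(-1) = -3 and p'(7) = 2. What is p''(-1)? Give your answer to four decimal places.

Put σ_i = p'' at the i-th knot. Here h = (2, 2, 2, 2) and Δ = (3, -3, 3, 4), so the interior equations h_(i-1)·σ_(i-1) + 2(h_(i-1)+h_i)·σ_i + h_i·σ_(i+1) = 6(Δ_i − Δ_(i-1)) read
  2·σ_0 + 8·σ_1 + 2·σ_2 = 6(Δ_1 - Δ_0) = -36
  2·σ_1 + 8·σ_2 + 2·σ_3 = 6(Δ_2 - Δ_1) = 36
  2·σ_2 + 8·σ_3 + 2·σ_4 = 6(Δ_3 - Δ_2) = 6
Clamped end conditions give two more equations: 2h_0·σ_0 + h_0·σ_1 = 6(Δ_0 - p'(-1)) = 36 and h_3·σ_3 + 2h_3·σ_4 = 6(p'(7) - Δ_3) = -12.
Solving the tridiagonal system: σ_0 = 97/7, σ_1 = -68/7, σ_2 = 7, σ_3 = -2/7, σ_4 = -20/7.

13.8571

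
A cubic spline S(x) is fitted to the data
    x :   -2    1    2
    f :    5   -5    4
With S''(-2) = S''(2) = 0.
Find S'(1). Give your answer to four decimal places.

5.9167

Put M_i = S'' at the i-th knot. Here h = (3, 1) and Δ = (-10/3, 9), so the interior equations h_(i-1)·M_(i-1) + 2(h_(i-1)+h_i)·M_i + h_i·M_(i+1) = 6(Δ_i − Δ_(i-1)) read
  3·M_0 + 8·M_1 + 1·M_2 = 6(Δ_1 - Δ_0) = 74
Natural end conditions: M_0 = M_2 = 0.
Forward elimination and back-substitution give M_0 = 0, M_1 = 37/4, M_2 = 0.
On [1, 2], S'(x) = b_1 + 2c_1·(x - 1) + 3d_1·(x - 1)² with b_1 = Δ_1 - h_1(2M_1 + M_2)/6 = 71/12, c_1 = M_1/2 = 37/8, d_1 = (M_2 - M_1)/(6h_1) = -37/24. So S'(1) = 71/12.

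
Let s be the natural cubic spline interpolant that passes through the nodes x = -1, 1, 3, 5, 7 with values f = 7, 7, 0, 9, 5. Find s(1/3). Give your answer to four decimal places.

8.2037

Put M_i = s'' at the i-th knot. Here h = (2, 2, 2, 2) and Δ = (0, -7/2, 9/2, -2), so the interior equations h_(i-1)·M_(i-1) + 2(h_(i-1)+h_i)·M_i + h_i·M_(i+1) = 6(Δ_i − Δ_(i-1)) read
  2·M_0 + 8·M_1 + 2·M_2 = 6(Δ_1 - Δ_0) = -21
  2·M_1 + 8·M_2 + 2·M_3 = 6(Δ_2 - Δ_1) = 48
  2·M_2 + 8·M_3 + 2·M_4 = 6(Δ_3 - Δ_2) = -39
Natural end conditions: M_0 = M_4 = 0.
Forward elimination and back-substitution give M_0 = 0, M_1 = -39/8, M_2 = 9, M_3 = -57/8, M_4 = 0.
On [-1, 1], s(x) = 7 + 13/8·(x + 1) + 0·(x + 1)² - 13/32·(x + 1)³.
With (x + 1) = 4/3: s(1/3) = 443/54.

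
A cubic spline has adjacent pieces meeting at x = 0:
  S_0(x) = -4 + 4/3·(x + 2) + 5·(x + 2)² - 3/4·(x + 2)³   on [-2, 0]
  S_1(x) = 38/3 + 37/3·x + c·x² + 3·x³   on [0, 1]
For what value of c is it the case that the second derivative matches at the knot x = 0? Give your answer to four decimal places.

S_0''(x) = 10 - 9/2·(x + 2), so S_0''(0) = 1. On the right, S_1''(0) = 2c, so c = 1/2.

0.5000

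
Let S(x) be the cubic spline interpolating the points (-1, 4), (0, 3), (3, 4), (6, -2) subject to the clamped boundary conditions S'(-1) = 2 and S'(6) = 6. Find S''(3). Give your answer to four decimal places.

-4.8172

Let M_i = S''(x_i). Step sizes h_i = 1, 3, 3; slopes of the chords Δ_i = (y_(i+1) - y_i)/h_i = -1, 1/3, -2.
  1·M_0 + 8·M_1 + 3·M_2 = 6(Δ_1 - Δ_0) = 8
  3·M_1 + 12·M_2 + 3·M_3 = 6(Δ_2 - Δ_1) = -14
Clamped end conditions give two more equations: 2h_0·M_0 + h_0·M_1 = 6(Δ_0 - S'(-1)) = -18 and h_2·M_2 + 2h_2·M_3 = 6(S'(6) - Δ_2) = 48.
Forward elimination and back-substitution give M_0 = -344/31, M_1 = 130/31, M_2 = -448/93, M_3 = 968/93.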